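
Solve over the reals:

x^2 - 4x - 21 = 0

Factor: (x + 3)(x - 7) = 0.
So x = -3 or x = 7.

x = -3 or x = 7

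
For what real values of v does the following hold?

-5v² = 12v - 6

Rearrange to standard form: -5v² - 12v + 6 = 0.
Discriminant: (-12)² − 4·(-5)·6 = 264.
Quadratic formula: v = (12 ± √264) / (-10).
So v = -√(66)/5 - 6/5 ≈ -2.8248 or v = -6/5 + √(66)/5 ≈ 0.4248.

v = -2.8248 or v = 0.4248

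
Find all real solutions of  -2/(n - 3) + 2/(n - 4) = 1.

Multiply both sides by (n - 3)(n - 4):
-2(n - 4) + 2(n - 3) = (n - 3)(n - 4).
Expand and collect terms: n² - 7n + 10 = 0.
Factor or apply the quadratic formula: n = 5 or n = 2.
Neither value makes a denominator zero (n ≠ 3, n ≠ 4), so both are valid.

n = 2 or n = 5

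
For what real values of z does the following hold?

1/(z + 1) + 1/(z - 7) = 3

Multiply both sides by (z + 1)(z - 7):
(z - 7) + (z + 1) = 3(z + 1)(z - 7).
Expand and collect terms: 3z^2 - 20z - 15 = 0.
By the quadratic formula, z = (20 +/- sqrt(580)) / 6, so z ~= 7.3472 or z ~= -0.6805.
Neither value makes a denominator zero (z != -1, z != 7), so both are valid.

z = -0.6805 or z = 7.3472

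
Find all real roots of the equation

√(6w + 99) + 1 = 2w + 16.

Isolate the radical: √(6w + 99) = 2w + 15.
Square both sides: 6w + 99 = (2w + 15)².
Expand and rearrange: 4w² + 54w + 126 = 0.
Solving gives w = -3 or w = -10.5.
Check each candidate in the original equation:
  w = -3: √(81) = 9, while 2w + 15 = 9 — valid.
  w = -10.5: √(36) = 6, while 2w + 15 = -6 — extraneous.

w = -3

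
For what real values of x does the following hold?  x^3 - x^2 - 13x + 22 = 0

x = -3.8541 or x = 2 or x = 2.8541

Possible rational roots are divisors of 22. Testing x = 2 gives 0, so (x - 2) is a factor.
Divide: x^3 - x^2 - 13x + 22 = (x - 2)(x^2 + x - 11).
Apply the quadratic formula to x^2 + x - 11 = 0: x = (-1 +/- sqrt(45))/2, i.e. x ~= 2.8541 or x ~= -3.8541.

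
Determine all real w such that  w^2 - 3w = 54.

Bring every term to one side: w^2 - 3w - 54 = 0.
Factor: (w - 9)(w + 6) = 0.
So w = 9 or w = -6.

w = -6 or w = 9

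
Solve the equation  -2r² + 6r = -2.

r = -0.3028 or r = 3.3028

Rearrange to standard form: -2r² + 6r + 2 = 0.
Discriminant: (6)² − 4·(-2)·2 = 52.
Quadratic formula: r = (-6 ± √52) / (-4).
So r = 3/2 - √(13)/2 ≈ -0.3028 or r = 3/2 + √(13)/2 ≈ 3.3028.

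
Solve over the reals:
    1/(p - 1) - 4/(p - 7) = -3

p = 0.7251 or p = 8.2749

Multiply both sides by (p - 1)(p - 7):
(p - 7) - 4(p - 1) = -3(p - 1)(p - 7).
Expand and collect terms: -3p² + 27p - 18 = 0.
By the quadratic formula, p = (-27 ± √513) / -6, so p ≈ 0.7251 or p ≈ 8.2749.
Neither value makes a denominator zero (p ≠ 1, p ≠ 7), so both are valid.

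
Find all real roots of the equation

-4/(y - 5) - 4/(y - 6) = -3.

y = 5.4093 or y = 8.2573

Multiply both sides by (y - 5)(y - 6):
-4(y - 6) - 4(y - 5) = -3(y - 5)(y - 6).
Expand and collect terms: -3y^2 + 41y - 134 = 0.
By the quadratic formula, y = (-41 +/- sqrt(73)) / -6, so y ~= 5.4093 or y ~= 8.2573.
Neither value makes a denominator zero (y != 5, y != 6), so both are valid.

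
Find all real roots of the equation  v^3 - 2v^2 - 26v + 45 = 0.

v = -5 or v = 1.6972 or v = 5.3028

Possible rational roots are divisors of 45. Testing v = -5 gives 0, so (v + 5) is a factor.
Divide: v^3 - 2v^2 - 26v + 45 = (v + 5)(v^2 - 7v + 9).
Apply the quadratic formula to v^2 - 7v + 9 = 0: v = (7 +/- sqrt(13))/2, i.e. v ~= 5.3028 or v ~= 1.6972.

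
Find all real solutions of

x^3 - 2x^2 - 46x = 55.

Rearrange: x^3 - 2x^2 - 46x - 55 = 0.
Possible rational roots are divisors of -55. Testing x = -5 gives 0, so (x + 5) is a factor.
Divide: x^3 - 2x^2 - 46x - 55 = (x + 5)(x^2 - 7x - 11).
Apply the quadratic formula to x^2 - 7x - 11 = 0: x = (7 +/- sqrt(93))/2, i.e. x ~= 8.3218 or x ~= -1.3218.

x = -5 or x = -1.3218 or x = 8.3218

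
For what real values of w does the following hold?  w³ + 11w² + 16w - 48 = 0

w = -8.4244 or w = -4 or w = 1.4244

Possible rational roots are divisors of -48. Testing w = -4 gives 0, so (w + 4) is a factor.
Divide: w³ + 11w² + 16w - 48 = (w + 4)(w² + 7w - 12).
Apply the quadratic formula to w² + 7w - 12 = 0: w = (-7 ± √97)/2, i.e. w ≈ 1.4244 or w ≈ -8.4244.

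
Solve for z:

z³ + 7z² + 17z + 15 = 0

z = -3

Possible rational roots are divisors of 15. Testing z = -3 gives 0, so (z + 3) is a factor.
Divide: z³ + 7z² + 17z + 15 = (z + 3)(z² + 4z + 5).
The quadratic z² + 4z + 5 has discriminant -4 < 0, so no further real roots.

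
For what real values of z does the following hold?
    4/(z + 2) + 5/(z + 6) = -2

Multiply both sides by (z + 2)(z + 6):
4(z + 6) + 5(z + 2) = -2(z + 2)(z + 6).
Expand and collect terms: -2z² - 25z - 58 = 0.
By the quadratic formula, z = (25 ± √161) / -4, so z ≈ -9.4221 or z ≈ -3.0779.
Neither value makes a denominator zero (z ≠ -2, z ≠ -6), so both are valid.

z = -9.4221 or z = -3.0779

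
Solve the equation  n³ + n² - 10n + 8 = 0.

Possible rational roots are divisors of 8. Testing n = 2 gives 0, so (n - 2) is a factor.
Divide: n³ + n² - 10n + 8 = (n - 2)(n² + 3n - 4).
Factor the quadratic: n = 1 or n = -4.

n = -4 or n = 1 or n = 2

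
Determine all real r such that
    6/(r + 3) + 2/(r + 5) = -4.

r = -6 or r = -4

Multiply both sides by (r + 3)(r + 5):
6(r + 5) + 2(r + 3) = -4(r + 3)(r + 5).
Expand and collect terms: -4r^2 - 40r - 96 = 0.
Factor or apply the quadratic formula: r = -6 or r = -4.
Neither value makes a denominator zero (r != -3, r != -5), so both are valid.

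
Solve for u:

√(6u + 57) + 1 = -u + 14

Isolate the radical: √(6u + 57) = -u + 13.
Square both sides: 6u + 57 = (-u + 13)².
Expand and rearrange: u² - 32u + 112 = 0.
Solving gives u = 28 or u = 4.
Check each candidate in the original equation:
  u = 28: √(225) = 15, while -u + 13 = -15 — extraneous.
  u = 4: √(81) = 9, while -u + 13 = 9 — valid.

u = 4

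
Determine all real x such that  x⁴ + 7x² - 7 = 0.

x = -0.9421 or x = 0.9421

Let u = x². The equation becomes u² + 7u - 7 = 0.
By the quadratic formula, u = -7/2 + √(77)/2 or u = -√(77)/2 - 7/2.
x² = -7/2 + √(77)/2 gives x = ±√(-7/2 + √(77)/2) ≈ ±0.9421.
x² = -√(77)/2 - 7/2 < 0 has no real solution.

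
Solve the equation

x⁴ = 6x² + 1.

x = -2.4824 or x = 2.4824

Let u = x². The equation becomes u² - 6u - 1 = 0.
By the quadratic formula, u = 3 + √(10) or u = 3 - √(10).
x² = 3 + √(10) gives x = ±√(3 + √(10)) ≈ ±2.4824.
x² = 3 - √(10) < 0 has no real solution.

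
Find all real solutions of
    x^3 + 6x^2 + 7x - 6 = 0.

x = -3.5616 or x = -3 or x = 0.5616

Possible rational roots are divisors of -6. Testing x = -3 gives 0, so (x + 3) is a factor.
Divide: x^3 + 6x^2 + 7x - 6 = (x + 3)(x^2 + 3x - 2).
Apply the quadratic formula to x^2 + 3x - 2 = 0: x = (-3 +/- sqrt(17))/2, i.e. x ~= 0.5616 or x ~= -3.5616.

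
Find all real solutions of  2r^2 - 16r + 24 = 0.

Factor: 2(r - 6)(r - 2) = 0.
So r = 6 or r = 2.

r = 2 or r = 6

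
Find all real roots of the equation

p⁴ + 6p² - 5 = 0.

Let u = p². The equation becomes u² + 6u - 5 = 0.
By the quadratic formula, u = -3 + √(14) or u = -√(14) - 3.
p² = -3 + √(14) gives p = ±√(-3 + √(14)) ≈ ±0.8612.
p² = -√(14) - 3 < 0 has no real solution.

p = -0.8612 or p = 0.8612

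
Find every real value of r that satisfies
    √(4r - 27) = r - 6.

Square both sides: 4r - 27 = (r - 6)².
Expand and rearrange: r² - 16r + 63 = 0.
Solving gives r = 9 or r = 7.
Check each candidate in the original equation:
  r = 9: √(9) = 3, while r - 6 = 3 — valid.
  r = 7: √(1) = 1, while r - 6 = 1 — valid.

r = 7 or r = 9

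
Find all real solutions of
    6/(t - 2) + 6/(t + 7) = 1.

Multiply both sides by (t - 2)(t + 7):
6(t + 7) + 6(t - 2) = (t - 2)(t + 7).
Expand and collect terms: t² - 7t - 44 = 0.
Factor or apply the quadratic formula: t = 11 or t = -4.
Neither value makes a denominator zero (t ≠ 2, t ≠ -7), so both are valid.

t = -4 or t = 11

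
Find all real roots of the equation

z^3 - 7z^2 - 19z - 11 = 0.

Possible rational roots are divisors of -11. Testing z = -1 gives 0, so (z + 1) is a factor.
Divide: z^3 - 7z^2 - 19z - 11 = (z + 1)(z^2 - 8z - 11).
Apply the quadratic formula to z^2 - 8z - 11 = 0: z = (8 +/- sqrt(108))/2, i.e. z ~= 9.1962 or z ~= -1.1962.

z = -1.1962 or z = -1 or z = 9.1962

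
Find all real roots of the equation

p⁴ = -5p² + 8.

p = -1.1291 or p = 1.1291

Let u = p². The equation becomes u² + 5u - 8 = 0.
By the quadratic formula, u = -5/2 + √(57)/2 or u = -√(57)/2 - 5/2.
p² = -5/2 + √(57)/2 gives p = ±√(-5/2 + √(57)/2) ≈ ±1.1291.
p² = -√(57)/2 - 5/2 < 0 has no real solution.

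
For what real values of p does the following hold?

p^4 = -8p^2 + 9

Let u = p^2. The equation becomes u^2 + 8u - 9 = 0.
Factor: (u + 9)(u - 1) = 0, so u = -9 or u = 1.
p^2 = -9 < 0 has no real solution.
p^2 = 1 gives p = +/-1.

p = -1 or p = 1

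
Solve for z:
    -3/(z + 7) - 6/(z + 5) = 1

Multiply both sides by (z + 7)(z + 5):
-3(z + 5) - 6(z + 7) = (z + 7)(z + 5).
Expand and collect terms: z² + 21z + 92 = 0.
By the quadratic formula, z = (-21 ± √73) / 2, so z ≈ -6.228 or z ≈ -14.772.
Neither value makes a denominator zero (z ≠ -7, z ≠ -5), so both are valid.

z = -14.772 or z = -6.228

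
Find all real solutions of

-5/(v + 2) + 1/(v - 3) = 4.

Multiply both sides by (v + 2)(v - 3):
-5(v - 3) + (v + 2) = 4(v + 2)(v - 3).
Expand and collect terms: 4v^2 - 41 = 0.
By the quadratic formula, v = (0 +/- sqrt(656)) / 8, so v ~= 3.2016 or v ~= -3.2016.
Neither value makes a denominator zero (v != -2, v != 3), so both are valid.

v = -3.2016 or v = 3.2016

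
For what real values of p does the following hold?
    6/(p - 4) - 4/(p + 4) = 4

p = -4.8551 or p = 5.3551

Multiply both sides by (p - 4)(p + 4):
6(p + 4) - 4(p - 4) = 4(p - 4)(p + 4).
Expand and collect terms: 4p² - 2p - 104 = 0.
By the quadratic formula, p = (2 ± √1668) / 8, so p ≈ 5.3551 or p ≈ -4.8551.
Neither value makes a denominator zero (p ≠ 4, p ≠ -4), so both are valid.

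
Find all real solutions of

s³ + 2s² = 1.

s = -1.618 or s = -1 or s = 0.618

Rearrange: s³ + 2s² - 1 = 0.
Possible rational roots are divisors of -1. Testing s = -1 gives 0, so (s + 1) is a factor.
Divide: s³ + 2s² - 1 = (s + 1)(s² + s - 1).
Apply the quadratic formula to s² + s - 1 = 0: s = (-1 ± √5)/2, i.e. s ≈ 0.618 or s ≈ -1.618.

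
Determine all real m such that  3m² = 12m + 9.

Rearrange to standard form: 3m² - 12m - 9 = 0.
Discriminant: (-12)² − 4·3·(-9) = 252.
Quadratic formula: m = (12 ± √252) / 6.
So m = 2 + √(7) ≈ 4.6458 or m = 2 - √(7) ≈ -0.6458.

m = -0.6458 or m = 4.6458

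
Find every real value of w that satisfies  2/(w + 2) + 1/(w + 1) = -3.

w = -2.8165 or w = -1.1835

Multiply both sides by (w + 2)(w + 1):
2(w + 1) + (w + 2) = -3(w + 2)(w + 1).
Expand and collect terms: -3w^2 - 12w - 10 = 0.
By the quadratic formula, w = (12 +/- sqrt(24)) / -6, so w ~= -2.8165 or w ~= -1.1835.
Neither value makes a denominator zero (w != -2, w != -1), so both are valid.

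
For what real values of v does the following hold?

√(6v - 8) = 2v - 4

v = 4

Square both sides: 6v - 8 = (2v - 4)².
Expand and rearrange: 4v² - 22v + 24 = 0.
Solving gives v = 4 or v = 1.5.
Check each candidate in the original equation:
  v = 4: √(16) = 4, while 2v - 4 = 4 — valid.
  v = 1.5: √(1) = 1, while 2v - 4 = -1 — extraneous.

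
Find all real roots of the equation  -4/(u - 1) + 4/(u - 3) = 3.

Multiply both sides by (u - 1)(u - 3):
-4(u - 3) + 4(u - 1) = 3(u - 1)(u - 3).
Expand and collect terms: 3u² - 12u + 1 = 0.
By the quadratic formula, u = (12 ± √132) / 6, so u ≈ 3.9149 or u ≈ 0.0851.
Neither value makes a denominator zero (u ≠ 1, u ≠ 3), so both are valid.

u = 0.0851 or u = 3.9149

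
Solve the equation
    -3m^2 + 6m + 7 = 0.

Discriminant: (6)^2 - 4*(-3)*7 = 120.
Quadratic formula: m = (-6 +/- sqrt(120)) / (-6).
So m = 1 - sqrt(30)/3 ~= -0.8257 or m = 1 + sqrt(30)/3 ~= 2.8257.

m = -0.8257 or m = 2.8257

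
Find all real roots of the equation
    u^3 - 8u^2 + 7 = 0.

u = -0.8875 or u = 1 or u = 7.8875

Possible rational roots are divisors of 7. Testing u = 1 gives 0, so (u - 1) is a factor.
Divide: u^3 - 8u^2 + 7 = (u - 1)(u^2 - 7u - 7).
Apply the quadratic formula to u^2 - 7u - 7 = 0: u = (7 +/- sqrt(77))/2, i.e. u ~= 7.8875 or u ~= -0.8875.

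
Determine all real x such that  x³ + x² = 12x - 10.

Rearrange: x³ + x² - 12x + 10 = 0.
Possible rational roots are divisors of 10. Testing x = 1 gives 0, so (x - 1) is a factor.
Divide: x³ + x² - 12x + 10 = (x - 1)(x² + 2x - 10).
Apply the quadratic formula to x² + 2x - 10 = 0: x = (-2 ± √44)/2, i.e. x ≈ 2.3166 or x ≈ -4.3166.

x = -4.3166 or x = 1 or x = 2.3166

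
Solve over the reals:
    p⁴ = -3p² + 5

Let u = p². The equation becomes u² + 3u - 5 = 0.
By the quadratic formula, u = -3/2 + √(29)/2 or u = -√(29)/2 - 3/2.
p² = -3/2 + √(29)/2 gives p = ±√(-3/2 + √(29)/2) ≈ ±1.0921.
p² = -√(29)/2 - 3/2 < 0 has no real solution.

p = -1.0921 or p = 1.0921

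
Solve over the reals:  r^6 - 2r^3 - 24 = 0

r = -1.5874 or r = 1.8171

Let u = r^3. The equation becomes u^2 - 2u - 24 = 0.
Factor: (u + 4)(u - 6) = 0, so u = -4 or u = 6.
r^3 = -4 gives r = -(4)^(1/3) ~= -1.5874.
r^3 = 6 gives r = (6)^(1/3) ~= 1.8171.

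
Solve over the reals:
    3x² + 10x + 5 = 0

Discriminant: (10)² − 4·3·5 = 40.
Quadratic formula: x = (-10 ± √40) / 6.
So x = -5/3 + √(10)/3 ≈ -0.6126 or x = -5/3 - √(10)/3 ≈ -2.7208.

x = -2.7208 or x = -0.6126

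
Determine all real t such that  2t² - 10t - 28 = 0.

Factor: 2(t + 2)(t - 7) = 0.
So t = -2 or t = 7.

t = -2 or t = 7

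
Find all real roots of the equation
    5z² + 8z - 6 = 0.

Discriminant: (8)² − 4·5·(-6) = 184.
Quadratic formula: z = (-8 ± √184) / 10.
So z = -4/5 + √(46)/5 ≈ 0.5565 or z = -√(46)/5 - 4/5 ≈ -2.1565.

z = -2.1565 or z = 0.5565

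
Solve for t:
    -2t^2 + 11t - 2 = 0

Discriminant: (11)^2 - 4*(-2)*(-2) = 105.
Quadratic formula: t = (-11 +/- sqrt(105)) / (-4).
So t = 11/4 - sqrt(105)/4 ~= 0.1883 or t = sqrt(105)/4 + 11/4 ~= 5.3117.

t = 0.1883 or t = 5.3117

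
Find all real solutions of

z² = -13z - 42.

Bring every term to one side: z² + 13z + 42 = 0.
Factor: (z + 6)(z + 7) = 0.
So z = -6 or z = -7.

z = -7 or z = -6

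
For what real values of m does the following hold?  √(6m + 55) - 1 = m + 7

Isolate the radical: √(6m + 55) = m + 8.
Square both sides: 6m + 55 = (m + 8)².
Expand and rearrange: m² + 10m + 9 = 0.
Solving gives m = -1 or m = -9.
Check each candidate in the original equation:
  m = -1: √(49) = 7, while m + 8 = 7 — valid.
  m = -9: √(1) = 1, while m + 8 = -1 — extraneous.

m = -1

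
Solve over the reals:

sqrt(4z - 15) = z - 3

z = 4 or z = 6

Square both sides: 4z - 15 = (z - 3)^2.
Expand and rearrange: z^2 - 10z + 24 = 0.
Solving gives z = 6 or z = 4.
Check each candidate in the original equation:
  z = 6: sqrt(9) = 3, while z - 3 = 3 — valid.
  z = 4: sqrt(1) = 1, while z - 3 = 1 — valid.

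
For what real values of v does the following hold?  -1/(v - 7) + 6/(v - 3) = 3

v = 5.6667 or v = 6

Multiply both sides by (v - 7)(v - 3):
-(v - 3) + 6(v - 7) = 3(v - 7)(v - 3).
Expand and collect terms: 3v² - 35v + 102 = 0.
Factor or apply the quadratic formula: v = 6 or v = 5.6667.
Neither value makes a denominator zero (v ≠ 7, v ≠ 3), so both are valid.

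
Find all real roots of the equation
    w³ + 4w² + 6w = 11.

w = 1

Rearrange: w³ + 4w² + 6w - 11 = 0.
Possible rational roots are divisors of -11. Testing w = 1 gives 0, so (w - 1) is a factor.
Divide: w³ + 4w² + 6w - 11 = (w - 1)(w² + 5w + 11).
The quadratic w² + 5w + 11 has discriminant -19 < 0, so no further real roots.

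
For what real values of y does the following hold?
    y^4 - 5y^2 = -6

y = -1.7321 or y = -1.4142 or y = 1.4142 or y = 1.7321

Let u = y^2. The equation becomes u^2 - 5u + 6 = 0.
Factor: (u - 3)(u - 2) = 0, so u = 3 or u = 2.
y^2 = 3 gives y = +/-sqrt(3) ~= +/-1.7321.
y^2 = 2 gives y = +/-sqrt(2) ~= +/-1.4142.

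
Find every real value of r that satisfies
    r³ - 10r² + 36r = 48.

r = 4

Rearrange: r³ - 10r² + 36r - 48 = 0.
Possible rational roots are divisors of -48. Testing r = 4 gives 0, so (r - 4) is a factor.
Divide: r³ - 10r² + 36r - 48 = (r - 4)(r² - 6r + 12).
The quadratic r² - 6r + 12 has discriminant -12 < 0, so no further real roots.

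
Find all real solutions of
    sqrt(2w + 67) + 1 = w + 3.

w = 7

Isolate the radical: sqrt(2w + 67) = w + 2.
Square both sides: 2w + 67 = (w + 2)^2.
Expand and rearrange: w^2 + 2w - 63 = 0.
Solving gives w = 7 or w = -9.
Check each candidate in the original equation:
  w = 7: sqrt(81) = 9, while w + 2 = 9 — valid.
  w = -9: sqrt(49) = 7, while w + 2 = -7 — extraneous.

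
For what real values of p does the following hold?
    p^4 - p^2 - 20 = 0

p = -2.2361 or p = 2.2361

Let u = p^2. The equation becomes u^2 - u - 20 = 0.
Factor: (u + 4)(u - 5) = 0, so u = -4 or u = 5.
p^2 = -4 < 0 has no real solution.
p^2 = 5 gives p = +/-sqrt(5) ~= +/-2.2361.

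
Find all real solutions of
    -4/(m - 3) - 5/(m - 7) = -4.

m = 3.7238 or m = 8.5262

Multiply both sides by (m - 3)(m - 7):
-4(m - 7) - 5(m - 3) = -4(m - 3)(m - 7).
Expand and collect terms: -4m^2 + 49m - 127 = 0.
By the quadratic formula, m = (-49 +/- sqrt(369)) / -8, so m ~= 3.7238 or m ~= 8.5262.
Neither value makes a denominator zero (m != 3, m != 7), so both are valid.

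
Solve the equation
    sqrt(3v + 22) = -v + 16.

v = 9

Square both sides: 3v + 22 = (-v + 16)^2.
Expand and rearrange: v^2 - 35v + 234 = 0.
Solving gives v = 26 or v = 9.
Check each candidate in the original equation:
  v = 26: sqrt(100) = 10, while -v + 16 = -10 — extraneous.
  v = 9: sqrt(49) = 7, while -v + 16 = 7 — valid.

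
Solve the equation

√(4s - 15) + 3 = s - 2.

s = 10

Isolate the radical: √(4s - 15) = s - 5.
Square both sides: 4s - 15 = (s - 5)².
Expand and rearrange: s² - 14s + 40 = 0.
Solving gives s = 10 or s = 4.
Check each candidate in the original equation:
  s = 10: √(25) = 5, while s - 5 = 5 — valid.
  s = 4: √(1) = 1, while s - 5 = -1 — extraneous.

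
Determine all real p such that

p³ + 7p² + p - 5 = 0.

p = -6.7417 or p = -1 or p = 0.7417

Possible rational roots are divisors of -5. Testing p = -1 gives 0, so (p + 1) is a factor.
Divide: p³ + 7p² + p - 5 = (p + 1)(p² + 6p - 5).
Apply the quadratic formula to p² + 6p - 5 = 0: p = (-6 ± √56)/2, i.e. p ≈ 0.7417 or p ≈ -6.7417.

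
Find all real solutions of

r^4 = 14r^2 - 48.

Let u = r^2. The equation becomes u^2 - 14u + 48 = 0.
Factor: (u - 6)(u - 8) = 0, so u = 6 or u = 8.
r^2 = 6 gives r = +/-sqrt(6) ~= +/-2.4495.
r^2 = 8 gives r = +/-2*sqrt(2) ~= +/-2.8284.

r = -2.8284 or r = -2.4495 or r = 2.4495 or r = 2.8284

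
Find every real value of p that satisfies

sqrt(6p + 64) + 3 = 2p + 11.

Isolate the radical: sqrt(6p + 64) = 2p + 8.
Square both sides: 6p + 64 = (2p + 8)^2.
Expand and rearrange: 4p^2 + 26p = 0.
Solving gives p = 0 or p = -6.5.
Check each candidate in the original equation:
  p = 0: sqrt(64) = 8, while 2p + 8 = 8 — valid.
  p = -6.5: sqrt(25) = 5, while 2p + 8 = -5 — extraneous.

p = 0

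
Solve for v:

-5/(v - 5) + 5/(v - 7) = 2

Multiply both sides by (v - 5)(v - 7):
-5(v - 7) + 5(v - 5) = 2(v - 5)(v - 7).
Expand and collect terms: 2v² - 24v + 60 = 0.
By the quadratic formula, v = (24 ± √96) / 4, so v ≈ 8.4495 or v ≈ 3.5505.
Neither value makes a denominator zero (v ≠ 5, v ≠ 7), so both are valid.

v = 3.5505 or v = 8.4495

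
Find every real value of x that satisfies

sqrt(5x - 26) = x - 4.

Square both sides: 5x - 26 = (x - 4)^2.
Expand and rearrange: x^2 - 13x + 42 = 0.
Solving gives x = 7 or x = 6.
Check each candidate in the original equation:
  x = 7: sqrt(9) = 3, while x - 4 = 3 — valid.
  x = 6: sqrt(4) = 2, while x - 4 = 2 — valid.

x = 6 or x = 7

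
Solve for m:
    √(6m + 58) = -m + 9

Square both sides: 6m + 58 = (-m + 9)².
Expand and rearrange: m² - 24m + 23 = 0.
Solving gives m = 23 or m = 1.
Check each candidate in the original equation:
  m = 23: √(196) = 14, while -m + 9 = -14 — extraneous.
  m = 1: √(64) = 8, while -m + 9 = 8 — valid.

m = 1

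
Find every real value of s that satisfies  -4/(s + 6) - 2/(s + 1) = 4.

Multiply both sides by (s + 6)(s + 1):
-4(s + 1) - 2(s + 6) = 4(s + 6)(s + 1).
Expand and collect terms: 4s^2 + 34s + 40 = 0.
By the quadratic formula, s = (-34 +/- sqrt(516)) / 8, so s ~= -1.4105 or s ~= -7.0895.
Neither value makes a denominator zero (s != -6, s != -1), so both are valid.

s = -7.0895 or s = -1.4105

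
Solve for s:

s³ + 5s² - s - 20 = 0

Possible rational roots are divisors of -20. Testing s = -4 gives 0, so (s + 4) is a factor.
Divide: s³ + 5s² - s - 20 = (s + 4)(s² + s - 5).
Apply the quadratic formula to s² + s - 5 = 0: s = (-1 ± √21)/2, i.e. s ≈ 1.7913 or s ≈ -2.7913.

s = -4 or s = -2.7913 or s = 1.7913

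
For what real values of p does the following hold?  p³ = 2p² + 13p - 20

p = -3.4495 or p = 1.4495 or p = 4

Rearrange: p³ - 2p² - 13p + 20 = 0.
Possible rational roots are divisors of 20. Testing p = 4 gives 0, so (p - 4) is a factor.
Divide: p³ - 2p² - 13p + 20 = (p - 4)(p² + 2p - 5).
Apply the quadratic formula to p² + 2p - 5 = 0: p = (-2 ± √24)/2, i.e. p ≈ 1.4495 or p ≈ -3.4495.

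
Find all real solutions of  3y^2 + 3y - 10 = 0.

Discriminant: (3)^2 - 4*3*(-10) = 129.
Quadratic formula: y = (-3 +/- sqrt(129)) / 6.
So y = -1/2 + sqrt(129)/6 ~= 1.393 or y = -sqrt(129)/6 - 1/2 ~= -2.393.

y = -2.393 or y = 1.393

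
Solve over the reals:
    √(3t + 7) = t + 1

Square both sides: 3t + 7 = (t + 1)².
Expand and rearrange: t² - t - 6 = 0.
Solving gives t = 3 or t = -2.
Check each candidate in the original equation:
  t = 3: √(16) = 4, while t + 1 = 4 — valid.
  t = -2: √(1) = 1, while t + 1 = -1 — extraneous.

t = 3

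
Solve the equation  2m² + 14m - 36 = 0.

Factor: 2(m - 2)(m + 9) = 0.
So m = 2 or m = -9.

m = -9 or m = 2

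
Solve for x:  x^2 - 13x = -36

x = 4 or x = 9

Bring every term to one side: x^2 - 13x + 36 = 0.
Factor: (x - 9)(x - 4) = 0.
So x = 9 or x = 4.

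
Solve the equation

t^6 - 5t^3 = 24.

t = -1.4422 or t = 2

Let u = t^3. The equation becomes u^2 - 5u - 24 = 0.
Factor: (u - 8)(u + 3) = 0, so u = 8 or u = -3.
t^3 = 8 gives t = 2.
t^3 = -3 gives t = -(3)^(1/3) ~= -1.4422.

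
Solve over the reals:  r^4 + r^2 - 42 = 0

r = -2.4495 or r = 2.4495

Let u = r^2. The equation becomes u^2 + u - 42 = 0.
Factor: (u - 6)(u + 7) = 0, so u = 6 or u = -7.
r^2 = 6 gives r = +/-sqrt(6) ~= +/-2.4495.
r^2 = -7 < 0 has no real solution.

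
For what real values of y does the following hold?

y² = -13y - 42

y = -7 or y = -6

Bring every term to one side: y² + 13y + 42 = 0.
Factor: (y + 6)(y + 7) = 0.
So y = -6 or y = -7.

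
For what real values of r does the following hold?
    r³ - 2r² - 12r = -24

r = -3.4641 or r = 2 or r = 3.4641

Rearrange: r³ - 2r² - 12r + 24 = 0.
Possible rational roots are divisors of 24. Testing r = 2 gives 0, so (r - 2) is a factor.
Divide: r³ - 2r² - 12r + 24 = (r - 2)(r² - 12).
Apply the quadratic formula to r² - 12 = 0: r = (0 ± √48)/2, i.e. r ≈ 3.4641 or r ≈ -3.4641.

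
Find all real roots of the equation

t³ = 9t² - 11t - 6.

Rearrange: t³ - 9t² + 11t + 6 = 0.
Possible rational roots are divisors of 6. Testing t = 2 gives 0, so (t - 2) is a factor.
Divide: t³ - 9t² + 11t + 6 = (t - 2)(t² - 7t - 3).
Apply the quadratic formula to t² - 7t - 3 = 0: t = (7 ± √61)/2, i.e. t ≈ 7.4051 or t ≈ -0.4051.

t = -0.4051 or t = 2 or t = 7.4051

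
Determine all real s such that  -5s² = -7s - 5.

Rearrange to standard form: -5s² + 7s + 5 = 0.
Discriminant: (7)² − 4·(-5)·5 = 149.
Quadratic formula: s = (-7 ± √149) / (-10).
So s = 7/10 - √(149)/10 ≈ -0.5207 or s = 7/10 + √(149)/10 ≈ 1.9207.

s = -0.5207 or s = 1.9207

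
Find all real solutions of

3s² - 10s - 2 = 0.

Discriminant: (-10)² − 4·3·(-2) = 124.
Quadratic formula: s = (10 ± √124) / 6.
So s = 5/3 + √(31)/3 ≈ 3.5226 or s = 5/3 - √(31)/3 ≈ -0.1893.

s = -0.1893 or s = 3.5226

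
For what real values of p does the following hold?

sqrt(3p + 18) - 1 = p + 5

p = -6 or p = -3

Isolate the radical: sqrt(3p + 18) = p + 6.
Square both sides: 3p + 18 = (p + 6)^2.
Expand and rearrange: p^2 + 9p + 18 = 0.
Solving gives p = -3 or p = -6.
Check each candidate in the original equation:
  p = -3: sqrt(9) = 3, while p + 6 = 3 — valid.
  p = -6: sqrt(0) = 0, while p + 6 = 0 — valid.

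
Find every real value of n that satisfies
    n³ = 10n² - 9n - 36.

Rearrange: n³ - 10n² + 9n + 36 = 0.
Possible rational roots are divisors of 36. Testing n = 3 gives 0, so (n - 3) is a factor.
Divide: n³ - 10n² + 9n + 36 = (n - 3)(n² - 7n - 12).
Apply the quadratic formula to n² - 7n - 12 = 0: n = (7 ± √97)/2, i.e. n ≈ 8.4244 or n ≈ -1.4244.

n = -1.4244 or n = 3 or n = 8.4244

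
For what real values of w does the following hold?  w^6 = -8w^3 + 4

Let u = w^3. The equation becomes u^2 + 8u - 4 = 0.
By the quadratic formula, u = -4 + 2*sqrt(5) or u = -2*sqrt(5) - 4.
w^3 = -4 + 2*sqrt(5) gives w = (-4 + 2*sqrt(5))^(1/3) ~= 0.7787.
w^3 = -2*sqrt(5) - 4 gives w = -(4 + 2*sqrt(5))^(1/3) ~= -2.0386.

w = -2.0386 or w = 0.7787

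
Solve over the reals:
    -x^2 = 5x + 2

Rearrange to standard form: -x^2 - 5x - 2 = 0.
Discriminant: (-5)^2 - 4*(-1)*(-2) = 17.
Quadratic formula: x = (5 +/- sqrt(17)) / (-2).
So x = -5/2 - sqrt(17)/2 ~= -4.5616 or x = -5/2 + sqrt(17)/2 ~= -0.4384.

x = -4.5616 or x = -0.4384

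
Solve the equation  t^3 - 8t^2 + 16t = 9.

t = 1 or t = 1.6972 or t = 5.3028

Rearrange: t^3 - 8t^2 + 16t - 9 = 0.
Possible rational roots are divisors of -9. Testing t = 1 gives 0, so (t - 1) is a factor.
Divide: t^3 - 8t^2 + 16t - 9 = (t - 1)(t^2 - 7t + 9).
Apply the quadratic formula to t^2 - 7t + 9 = 0: t = (7 +/- sqrt(13))/2, i.e. t ~= 5.3028 or t ~= 1.6972.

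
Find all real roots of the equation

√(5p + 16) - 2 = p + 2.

p = -3 or p = 0

Isolate the radical: √(5p + 16) = p + 4.
Square both sides: 5p + 16 = (p + 4)².
Expand and rearrange: p² + 3p = 0.
Solving gives p = 0 or p = -3.
Check each candidate in the original equation:
  p = 0: √(16) = 4, while p + 4 = 4 — valid.
  p = -3: √(1) = 1, while p + 4 = 1 — valid.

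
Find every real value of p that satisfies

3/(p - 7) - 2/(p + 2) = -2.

Multiply both sides by (p - 7)(p + 2):
3(p + 2) - 2(p - 7) = -2(p - 7)(p + 2).
Expand and collect terms: -2p^2 + 9p + 8 = 0.
By the quadratic formula, p = (-9 +/- sqrt(145)) / -4, so p ~= -0.7604 or p ~= 5.2604.
Neither value makes a denominator zero (p != 7, p != -2), so both are valid.

p = -0.7604 or p = 5.2604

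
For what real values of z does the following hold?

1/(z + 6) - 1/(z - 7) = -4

z = -6.2454 or z = 7.2454

Multiply both sides by (z + 6)(z - 7):
(z - 7) - (z + 6) = -4(z + 6)(z - 7).
Expand and collect terms: -4z² + 4z + 181 = 0.
By the quadratic formula, z = (-4 ± √2912) / -8, so z ≈ -6.2454 or z ≈ 7.2454.
Neither value makes a denominator zero (z ≠ -6, z ≠ 7), so both are valid.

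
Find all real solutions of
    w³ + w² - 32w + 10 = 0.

Possible rational roots are divisors of 10. Testing w = 5 gives 0, so (w - 5) is a factor.
Divide: w³ + w² - 32w + 10 = (w - 5)(w² + 6w - 2).
Apply the quadratic formula to w² + 6w - 2 = 0: w = (-6 ± √44)/2, i.e. w ≈ 0.3166 or w ≈ -6.3166.

w = -6.3166 or w = 0.3166 or w = 5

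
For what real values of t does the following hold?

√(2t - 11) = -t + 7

t = 6

Square both sides: 2t - 11 = (-t + 7)².
Expand and rearrange: t² - 16t + 60 = 0.
Solving gives t = 10 or t = 6.
Check each candidate in the original equation:
  t = 10: √(9) = 3, while -t + 7 = -3 — extraneous.
  t = 6: √(1) = 1, while -t + 7 = 1 — valid.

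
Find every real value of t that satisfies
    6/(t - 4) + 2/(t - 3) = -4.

Multiply both sides by (t - 4)(t - 3):
6(t - 3) + 2(t - 4) = -4(t - 4)(t - 3).
Expand and collect terms: -4t² + 20t - 22 = 0.
By the quadratic formula, t = (-20 ± √48) / -8, so t ≈ 1.634 or t ≈ 3.366.
Neither value makes a denominator zero (t ≠ 4, t ≠ 3), so both are valid.

t = 1.634 or t = 3.366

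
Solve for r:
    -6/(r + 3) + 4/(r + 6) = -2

Multiply both sides by (r + 3)(r + 6):
-6(r + 6) + 4(r + 3) = -2(r + 3)(r + 6).
Expand and collect terms: -2r^2 - 16r - 12 = 0.
By the quadratic formula, r = (16 +/- sqrt(160)) / -4, so r ~= -7.1623 or r ~= -0.8377.
Neither value makes a denominator zero (r != -3, r != -6), so both are valid.

r = -7.1623 or r = -0.8377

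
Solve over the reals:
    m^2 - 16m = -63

Bring every term to one side: m^2 - 16m + 63 = 0.
Factor: (m - 7)(m - 9) = 0.
So m = 7 or m = 9.

m = 7 or m = 9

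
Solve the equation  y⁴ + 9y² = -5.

Let u = y². The equation becomes u² + 9u + 5 = 0.
By the quadratic formula, u = -9/2 + √(61)/2 or u = -9/2 - √(61)/2.
y² = -9/2 + √(61)/2 < 0 has no real solution.
y² = -9/2 - √(61)/2 < 0 has no real solution.

No real solutions.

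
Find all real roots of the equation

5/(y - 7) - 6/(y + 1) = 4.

Multiply both sides by (y - 7)(y + 1):
5(y + 1) - 6(y - 7) = 4(y - 7)(y + 1).
Expand and collect terms: 4y² - 23y - 75 = 0.
By the quadratic formula, y = (23 ± √1729) / 8, so y ≈ 8.0727 or y ≈ -2.3227.
Neither value makes a denominator zero (y ≠ 7, y ≠ -1), so both are valid.

y = -2.3227 or y = 8.0727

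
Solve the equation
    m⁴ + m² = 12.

m = -1.7321 or m = 1.7321

Let u = m². The equation becomes u² + u - 12 = 0.
Factor: (u - 3)(u + 4) = 0, so u = 3 or u = -4.
m² = 3 gives m = ±√(3) ≈ ±1.7321.
m² = -4 < 0 has no real solution.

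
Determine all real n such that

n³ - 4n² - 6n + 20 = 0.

n = -2.3166 or n = 2 or n = 4.3166

Possible rational roots are divisors of 20. Testing n = 2 gives 0, so (n - 2) is a factor.
Divide: n³ - 4n² - 6n + 20 = (n - 2)(n² - 2n - 10).
Apply the quadratic formula to n² - 2n - 10 = 0: n = (2 ± √44)/2, i.e. n ≈ 4.3166 or n ≈ -2.3166.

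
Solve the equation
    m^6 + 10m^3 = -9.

m = -2.0801 or m = -1

Let u = m^3. The equation becomes u^2 + 10u + 9 = 0.
Factor: (u + 9)(u + 1) = 0, so u = -9 or u = -1.
m^3 = -9 gives m = -(9)^(1/3) ~= -2.0801.
m^3 = -1 gives m = -1.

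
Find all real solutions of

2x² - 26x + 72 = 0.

Factor: 2(x - 9)(x - 4) = 0.
So x = 9 or x = 4.

x = 4 or x = 9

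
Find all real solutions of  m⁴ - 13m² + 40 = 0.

Let u = m². The equation becomes u² - 13u + 40 = 0.
Factor: (u - 8)(u - 5) = 0, so u = 8 or u = 5.
m² = 8 gives m = ±2·√(2) ≈ ±2.8284.
m² = 5 gives m = ±√(5) ≈ ±2.2361.

m = -2.8284 or m = -2.2361 or m = 2.2361 or m = 2.8284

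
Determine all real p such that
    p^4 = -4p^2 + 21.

Let u = p^2. The equation becomes u^2 + 4u - 21 = 0.
Factor: (u - 3)(u + 7) = 0, so u = 3 or u = -7.
p^2 = 3 gives p = +/-sqrt(3) ~= +/-1.7321.
p^2 = -7 < 0 has no real solution.

p = -1.7321 or p = 1.7321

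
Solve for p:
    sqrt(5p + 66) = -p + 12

Square both sides: 5p + 66 = (-p + 12)^2.
Expand and rearrange: p^2 - 29p + 78 = 0.
Solving gives p = 26 or p = 3.
Check each candidate in the original equation:
  p = 26: sqrt(196) = 14, while -p + 12 = -14 — extraneous.
  p = 3: sqrt(81) = 9, while -p + 12 = 9 — valid.

p = 3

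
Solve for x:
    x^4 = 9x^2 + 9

x = -3.1477 or x = 3.1477

Let u = x^2. The equation becomes u^2 - 9u - 9 = 0.
By the quadratic formula, u = 9/2 + 3*sqrt(13)/2 or u = 9/2 - 3*sqrt(13)/2.
x^2 = 9/2 + 3*sqrt(13)/2 gives x = +/-sqrt(9/2 + 3*sqrt(13)/2) ~= +/-3.1477.
x^2 = 9/2 - 3*sqrt(13)/2 < 0 has no real solution.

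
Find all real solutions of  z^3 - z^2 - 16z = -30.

Rearrange: z^3 - z^2 - 16z + 30 = 0.
Possible rational roots are divisors of 30. Testing z = 3 gives 0, so (z - 3) is a factor.
Divide: z^3 - z^2 - 16z + 30 = (z - 3)(z^2 + 2z - 10).
Apply the quadratic formula to z^2 + 2z - 10 = 0: z = (-2 +/- sqrt(44))/2, i.e. z ~= 2.3166 or z ~= -4.3166.

z = -4.3166 or z = 2.3166 or z = 3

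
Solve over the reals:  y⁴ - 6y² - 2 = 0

Let u = y². The equation becomes u² - 6u - 2 = 0.
By the quadratic formula, u = 3 + √(11) or u = 3 - √(11).
y² = 3 + √(11) gives y = ±√(3 + √(11)) ≈ ±2.5133.
y² = 3 - √(11) < 0 has no real solution.

y = -2.5133 or y = 2.5133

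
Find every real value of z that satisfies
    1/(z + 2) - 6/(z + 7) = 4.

Multiply both sides by (z + 2)(z + 7):
(z + 7) - 6(z + 2) = 4(z + 2)(z + 7).
Expand and collect terms: 4z² + 41z + 61 = 0.
By the quadratic formula, z = (-41 ± √705) / 8, so z ≈ -1.806 or z ≈ -8.444.
Neither value makes a denominator zero (z ≠ -2, z ≠ -7), so both are valid.

z = -8.444 or z = -1.806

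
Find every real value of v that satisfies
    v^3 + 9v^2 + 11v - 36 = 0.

Possible rational roots are divisors of -36. Testing v = -4 gives 0, so (v + 4) is a factor.
Divide: v^3 + 9v^2 + 11v - 36 = (v + 4)(v^2 + 5v - 9).
Apply the quadratic formula to v^2 + 5v - 9 = 0: v = (-5 +/- sqrt(61))/2, i.e. v ~= 1.4051 or v ~= -6.4051.

v = -6.4051 or v = -4 or v = 1.4051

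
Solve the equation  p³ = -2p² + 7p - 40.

p = -5

Rearrange: p³ + 2p² - 7p + 40 = 0.
Possible rational roots are divisors of 40. Testing p = -5 gives 0, so (p + 5) is a factor.
Divide: p³ + 2p² - 7p + 40 = (p + 5)(p² - 3p + 8).
The quadratic p² - 3p + 8 has discriminant -23 < 0, so no further real roots.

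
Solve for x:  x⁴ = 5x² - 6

Let u = x². The equation becomes u² - 5u + 6 = 0.
Factor: (u - 2)(u - 3) = 0, so u = 2 or u = 3.
x² = 2 gives x = ±√(2) ≈ ±1.4142.
x² = 3 gives x = ±√(3) ≈ ±1.7321.

x = -1.7321 or x = -1.4142 or x = 1.4142 or x = 1.7321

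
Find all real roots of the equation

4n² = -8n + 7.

n = -2.6583 or n = 0.6583

Rearrange to standard form: 4n² + 8n - 7 = 0.
Discriminant: (8)² − 4·4·(-7) = 176.
Quadratic formula: n = (-8 ± √176) / 8.
So n = -1 + √(11)/2 ≈ 0.6583 or n = -√(11)/2 - 1 ≈ -2.6583.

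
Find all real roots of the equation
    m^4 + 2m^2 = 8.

Let u = m^2. The equation becomes u^2 + 2u - 8 = 0.
Factor: (u - 2)(u + 4) = 0, so u = 2 or u = -4.
m^2 = 2 gives m = +/-sqrt(2) ~= +/-1.4142.
m^2 = -4 < 0 has no real solution.

m = -1.4142 or m = 1.4142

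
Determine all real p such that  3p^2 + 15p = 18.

p = -6 or p = 1

Bring every term to one side: 3p^2 + 15p - 18 = 0.
Factor: 3(p + 6)(p - 1) = 0.
So p = -6 or p = 1.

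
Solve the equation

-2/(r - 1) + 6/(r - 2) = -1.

Multiply both sides by (r - 1)(r - 2):
-2(r - 2) + 6(r - 1) = -(r - 1)(r - 2).
Expand and collect terms: -r² - r = 0.
Factor or apply the quadratic formula: r = -1 or r = 0.
Neither value makes a denominator zero (r ≠ 1, r ≠ 2), so both are valid.

r = -1 or r = 0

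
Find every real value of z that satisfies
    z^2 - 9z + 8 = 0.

Factor: (z - 8)(z - 1) = 0.
So z = 8 or z = 1.

z = 1 or z = 8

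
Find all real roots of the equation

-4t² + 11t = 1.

t = 0.0941 or t = 2.6559

Rearrange to standard form: -4t² + 11t - 1 = 0.
Discriminant: (11)² − 4·(-4)·(-1) = 105.
Quadratic formula: t = (-11 ± √105) / (-8).
So t = 11/8 - √(105)/8 ≈ 0.0941 or t = √(105)/8 + 11/8 ≈ 2.6559.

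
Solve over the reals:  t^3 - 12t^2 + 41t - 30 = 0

t = 1 or t = 5 or t = 6

Possible rational roots are divisors of -30. Testing t = 5 gives 0, so (t - 5) is a factor.
Divide: t^3 - 12t^2 + 41t - 30 = (t - 5)(t^2 - 7t + 6).
Factor the quadratic: t = 6 or t = 1.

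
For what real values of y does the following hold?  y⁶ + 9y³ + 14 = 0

Let u = y³. The equation becomes u² + 9u + 14 = 0.
Factor: (u + 2)(u + 7) = 0, so u = -2 or u = -7.
y³ = -2 gives y = -∛(2) ≈ -1.2599.
y³ = -7 gives y = -∛(7) ≈ -1.9129.

y = -1.9129 or y = -1.2599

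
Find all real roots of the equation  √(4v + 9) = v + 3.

v = -2 or v = 0

Square both sides: 4v + 9 = (v + 3)².
Expand and rearrange: v² + 2v = 0.
Solving gives v = 0 or v = -2.
Check each candidate in the original equation:
  v = 0: √(9) = 3, while v + 3 = 3 — valid.
  v = -2: √(1) = 1, while v + 3 = 1 — valid.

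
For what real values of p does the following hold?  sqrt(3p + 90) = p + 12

Square both sides: 3p + 90 = (p + 12)^2.
Expand and rearrange: p^2 + 21p + 54 = 0.
Solving gives p = -3 or p = -18.
Check each candidate in the original equation:
  p = -3: sqrt(81) = 9, while p + 12 = 9 — valid.
  p = -18: sqrt(36) = 6, while p + 12 = -6 — extraneous.

p = -3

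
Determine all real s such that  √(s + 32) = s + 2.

s = 4

Square both sides: s + 32 = (s + 2)².
Expand and rearrange: s² + 3s - 28 = 0.
Solving gives s = 4 or s = -7.
Check each candidate in the original equation:
  s = 4: √(36) = 6, while s + 2 = 6 — valid.
  s = -7: √(25) = 5, while s + 2 = -5 — extraneous.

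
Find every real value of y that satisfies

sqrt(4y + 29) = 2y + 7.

y = -1

Square both sides: 4y + 29 = (2y + 7)^2.
Expand and rearrange: 4y^2 + 24y + 20 = 0.
Solving gives y = -1 or y = -5.
Check each candidate in the original equation:
  y = -1: sqrt(25) = 5, while 2y + 7 = 5 — valid.
  y = -5: sqrt(9) = 3, while 2y + 7 = -3 — extraneous.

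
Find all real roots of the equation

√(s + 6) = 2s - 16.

s = 10

Square both sides: s + 6 = (2s - 16)².
Expand and rearrange: 4s² - 65s + 250 = 0.
Solving gives s = 10 or s = 6.25.
Check each candidate in the original equation:
  s = 10: √(16) = 4, while 2s - 16 = 4 — valid.
  s = 6.25: √(12.25) = 3.5, while 2s - 16 = -3.5 — extraneous.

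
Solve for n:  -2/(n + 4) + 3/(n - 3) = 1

n = -5.4772 or n = 5.4772

Multiply both sides by (n + 4)(n - 3):
-2(n - 3) + 3(n + 4) = (n + 4)(n - 3).
Expand and collect terms: n² - 30 = 0.
By the quadratic formula, n = (0 ± √120) / 2, so n ≈ 5.4772 or n ≈ -5.4772.
Neither value makes a denominator zero (n ≠ -4, n ≠ 3), so both are valid.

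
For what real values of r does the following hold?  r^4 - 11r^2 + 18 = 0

r = -3 or r = -1.4142 or r = 1.4142 or r = 3

Let u = r^2. The equation becomes u^2 - 11u + 18 = 0.
Factor: (u - 2)(u - 9) = 0, so u = 2 or u = 9.
r^2 = 2 gives r = +/-sqrt(2) ~= +/-1.4142.
r^2 = 9 gives r = +/-3.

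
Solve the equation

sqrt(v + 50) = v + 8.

Square both sides: v + 50 = (v + 8)^2.
Expand and rearrange: v^2 + 15v + 14 = 0.
Solving gives v = -1 or v = -14.
Check each candidate in the original equation:
  v = -1: sqrt(49) = 7, while v + 8 = 7 — valid.
  v = -14: sqrt(36) = 6, while v + 8 = -6 — extraneous.

v = -1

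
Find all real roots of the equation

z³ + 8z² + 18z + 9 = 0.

z = -4.3028 or z = -3 or z = -0.6972

Possible rational roots are divisors of 9. Testing z = -3 gives 0, so (z + 3) is a factor.
Divide: z³ + 8z² + 18z + 9 = (z + 3)(z² + 5z + 3).
Apply the quadratic formula to z² + 5z + 3 = 0: z = (-5 ± √13)/2, i.e. z ≈ -0.6972 or z ≈ -4.3028.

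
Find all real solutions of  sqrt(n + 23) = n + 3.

Square both sides: n + 23 = (n + 3)^2.
Expand and rearrange: n^2 + 5n - 14 = 0.
Solving gives n = 2 or n = -7.
Check each candidate in the original equation:
  n = 2: sqrt(25) = 5, while n + 3 = 5 — valid.
  n = -7: sqrt(16) = 4, while n + 3 = -4 — extraneous.

n = 2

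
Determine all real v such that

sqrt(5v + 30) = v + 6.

Square both sides: 5v + 30 = (v + 6)^2.
Expand and rearrange: v^2 + 7v + 6 = 0.
Solving gives v = -1 or v = -6.
Check each candidate in the original equation:
  v = -1: sqrt(25) = 5, while v + 6 = 5 — valid.
  v = -6: sqrt(0) = 0, while v + 6 = 0 — valid.

v = -6 or v = -1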